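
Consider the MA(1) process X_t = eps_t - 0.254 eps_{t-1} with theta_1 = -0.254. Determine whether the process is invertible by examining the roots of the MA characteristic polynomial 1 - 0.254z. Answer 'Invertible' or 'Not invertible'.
\text{Invertible}

The MA(q) characteristic polynomial is P(z) = 1 - 0.254z.
Invertibility requires all roots to lie outside the unit circle, i.e. |z| > 1 for every root.
This is linear in z: 1 + (-0.254) z = 0  =>  z = -1/(-0.254) = 3.937008,  |z| = 3.937008.
Moduli of all roots: 3.9370.
All moduli strictly greater than 1? Yes.
Verdict: Invertible.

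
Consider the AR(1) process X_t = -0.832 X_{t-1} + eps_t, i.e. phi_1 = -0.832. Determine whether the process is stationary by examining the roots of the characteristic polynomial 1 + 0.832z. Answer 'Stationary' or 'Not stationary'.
\text{Stationary}

The AR(p) characteristic polynomial is P(z) = 1 + 0.832z.
Stationarity requires all roots to lie outside the unit circle, i.e. |z| > 1 for every root.
This is linear in z: 1 + (0.832) z = 0  =>  z = -1/(0.832) = -1.201923,  |z| = 1.201923.
Moduli of all roots: 1.2019.
All moduli strictly greater than 1? Yes.
Verdict: Stationary.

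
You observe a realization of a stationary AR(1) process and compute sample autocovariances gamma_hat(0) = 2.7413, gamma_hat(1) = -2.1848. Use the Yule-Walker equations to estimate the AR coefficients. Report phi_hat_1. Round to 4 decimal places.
\hat\phi_{1} = -0.7970

The Yule-Walker equations for an AR(p) process read, in matrix form,
  Gamma_p phi = r_p,   with   (Gamma_p)_{ij} = gamma(|i - j|),
                       (r_p)_i = gamma(i),   i,j = 1..p.
Substitute the sample gammas (Toeplitz matrix and right-hand side of size 1):
  Gamma_p = [[2.7413]]
  r_p     = [-2.1848]
With p = 1 this is the single equation gamma(0) phi_1 = gamma(1):
  phi_hat_1 = gamma(1) / gamma(0) = -2.1848 / 2.7413 = -0.7970.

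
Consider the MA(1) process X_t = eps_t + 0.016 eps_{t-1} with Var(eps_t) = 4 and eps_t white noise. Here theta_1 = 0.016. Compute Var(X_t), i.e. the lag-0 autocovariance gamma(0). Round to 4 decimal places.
\gamma(0) = 4.0010

For an MA(q) process X_t = eps_t + sum_i theta_i eps_{t-i} with
Var(eps_t) = sigma^2, the variance is
  gamma(0) = sigma^2 * (1 + sum_i theta_i^2).
  sum_i theta_i^2 = (0.016)^2 = 0.000256.
  gamma(0) = 4 * (1 + 0.000256) = 4 * 1.000256 = 4.001024, which rounds to 4.0010.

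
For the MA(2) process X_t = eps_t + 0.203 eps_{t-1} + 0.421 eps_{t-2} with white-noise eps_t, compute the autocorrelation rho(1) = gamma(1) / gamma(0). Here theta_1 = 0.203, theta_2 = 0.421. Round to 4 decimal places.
\rho(1) = 0.2367

For an MA(q) process with theta_0 = 1, the autocovariance is
  gamma(k) = sigma^2 * sum_{i=0..q-k} theta_i * theta_{i+k},
and rho(k) = gamma(k) / gamma(0). Sigma^2 cancels.
  numerator   = (1)*(0.203) + (0.203)*(0.421) = 0.288463.
  denominator = (1)^2 + (0.203)^2 + (0.421)^2 = 1.21845.
  rho(1) = 0.288463 / 1.21845 = 0.2367.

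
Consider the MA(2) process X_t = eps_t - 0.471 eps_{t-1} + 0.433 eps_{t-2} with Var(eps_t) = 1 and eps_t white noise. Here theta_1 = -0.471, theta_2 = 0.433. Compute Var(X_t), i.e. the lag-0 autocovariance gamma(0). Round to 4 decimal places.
\gamma(0) = 1.4093

For an MA(q) process X_t = eps_t + sum_i theta_i eps_{t-i} with
Var(eps_t) = sigma^2, the variance is
  gamma(0) = sigma^2 * (1 + sum_i theta_i^2).
  sum_i theta_i^2 = (-0.471)^2 + (0.433)^2 = 0.221841 + 0.187489 = 0.40933.
  gamma(0) = 1 * (1 + 0.40933) = 1 * 1.40933 = 1.40933, which rounds to 1.4093.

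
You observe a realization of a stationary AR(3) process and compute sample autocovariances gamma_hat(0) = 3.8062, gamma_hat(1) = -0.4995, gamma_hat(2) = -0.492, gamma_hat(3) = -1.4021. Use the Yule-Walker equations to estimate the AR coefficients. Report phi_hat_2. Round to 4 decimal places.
\hat\phi_{2} = -0.2130

The Yule-Walker equations for an AR(p) process read, in matrix form,
  Gamma_p phi = r_p,   with   (Gamma_p)_{ij} = gamma(|i - j|),
                       (r_p)_i = gamma(i),   i,j = 1..p.
Substitute the sample gammas (Toeplitz matrix and right-hand side of size 3):
  Gamma_p = [[3.8062, -0.4995, -0.492], [-0.4995, 3.8062, -0.4995], [-0.492, -0.4995, 3.8062]]
  r_p     = [-0.4995, -0.492, -1.4021]
Written out (R1..R3):
  (R1) 3.8062 phi_1 - 0.4995 phi_2 - 0.492 phi_3 = -0.4995
  (R2) -0.4995 phi_1 + 3.8062 phi_2 - 0.4995 phi_3 = -0.492
  (R3) -0.492 phi_1 - 0.4995 phi_2 + 3.8062 phi_3 = -1.4021
Gaussian elimination:
  R2 <- R2 - (-0.4995/3.8062) R1 = R2 - (-0.131233) R1:  3.740649 phi_2 - 0.564067 phi_3 = -0.557551
  R3 <- R3 - (-0.492/3.8062) R1 = R3 - (-0.129263) R1:  -0.564067 phi_2 + 3.742603 phi_3 = -1.466667
  R3 <- R3 - (-0.564067/3.740649) R2 = R3 - (-0.150794) R2:  3.657545 phi_3 = -1.550742
Back-substitution:
  phi_hat_3 = -1.550742 / 3.657545 = -0.423984
  phi_hat_2 = (-0.557551 - (-0.564067)(-0.423984)) / 3.740649 = -0.212986
  phi_hat_1 = (-0.4995 - (-0.4995)(-0.212986) - (-0.492)(-0.423984)) / 3.8062 = -0.21399
So phi_hat = [-0.2140, -0.2130, -0.4240].
Therefore phi_hat_2 = -0.2130.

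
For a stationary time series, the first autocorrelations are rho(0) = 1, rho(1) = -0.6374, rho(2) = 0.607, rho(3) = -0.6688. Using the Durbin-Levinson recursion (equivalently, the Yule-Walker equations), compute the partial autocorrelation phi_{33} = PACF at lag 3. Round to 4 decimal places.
\phi_{33} = -0.3750

The PACF at lag k is phi_{kk}, the last component of the solution
to the Yule-Walker system G_k phi = r_k where
  (G_k)_{ij} = rho(|i - j|), (r_k)_i = rho(i), i,j = 1..k.
Equivalently, Durbin-Levinson gives phi_{kk} iteratively:
  phi_{11} = rho(1)
  phi_{kk} = [rho(k) - sum_{j=1..k-1} phi_{k-1,j} rho(k-j)]
            / [1 - sum_{j=1..k-1} phi_{k-1,j} rho(j)],
  phi_{k,j} = phi_{k-1,j} - phi_{kk} phi_{k-1,k-j},  j = 1..k-1.
Step k = 1:
  phi_11 = rho(1) = -0.6374.
Step k = 2:
  phi_22 = [rho(2) - phi_11 rho(1)] / [1 - phi_11 rho(1)] = [0.607 - (-0.6374)(-0.6374)] / [1 - (-0.6374)(-0.6374)]
         = 0.20072124 / 0.59372124 = 0.338073.
  Update: phi_21 = phi_11 - phi_22 phi_11 = -0.6374 - (0.338073)(-0.6374) = -0.421912.
Step k = 3:
  phi_33 = [rho(3) - phi_21 rho(2) - phi_22 rho(1)] / [1 - phi_21 rho(1) - phi_22 rho(2)]
    numerator   = -0.6688 - (-0.421912)(0.607) - (0.338073)(-0.6374) = -0.19721147
    denominator = 1 - (-0.421912)(-0.6374) - (0.338073)(0.607) = 0.52586277
  phi_33 = -0.19721147 / 0.52586277 = -0.375.
Therefore phi_{33} = -0.3750.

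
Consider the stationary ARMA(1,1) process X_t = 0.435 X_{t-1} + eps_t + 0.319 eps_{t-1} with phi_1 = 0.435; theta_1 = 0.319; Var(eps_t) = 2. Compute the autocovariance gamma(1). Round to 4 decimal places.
\gamma(1) = 2.1180

Multiply the model equation by X_{t-k} and take expectations. With theta_0 = psi_0 = 1 and psi_j the MA(infinity) weights, this gives
  gamma(k) - sum_i phi_i gamma(k-i) = c_k,
  c_k = sigma^2 * sum_{j=k..q} theta_j psi_{j-k}   (c_k = 0 for k > q),
using gamma(-m) = gamma(m).
psi-weights needed (psi_j = theta_j + sum_i phi_i psi_{j-i}):
  psi_1 = theta_1 + phi_1 = 0.319 + (0.435) = 0.754
Right-hand sides:
  c_0 = sigma^2 (1 + theta_1 psi_1) = 2 * (1 + (0.319)(0.754)) = 2 * 1.240526 = 2.481052
  c_1 = sigma^2 theta_1 = 2 * (0.319) = 0.638
  c_2 = 0
Equations for k = 0 and k = 1 (AR order 1):
  gamma(0) = phi_1 gamma(1) + c_0
  gamma(1) = phi_1 gamma(0) + c_1
Substituting the second into the first: gamma(0) (1 - phi_1^2) = c_0 + phi_1 c_1, so
  gamma(0) = (c_0 + phi_1 c_1) / (1 - phi_1^2) = (2.481052 + (0.435)(0.638)) / (1 - (0.435)^2) = 2.758582 / 0.810775 = 3.402401.
  gamma(1) = phi_1 gamma(0) + c_1 = (0.435)(3.402401) + (0.638) = 2.118045.
Therefore gamma(1) = 2.1180 (to 4 decimal places).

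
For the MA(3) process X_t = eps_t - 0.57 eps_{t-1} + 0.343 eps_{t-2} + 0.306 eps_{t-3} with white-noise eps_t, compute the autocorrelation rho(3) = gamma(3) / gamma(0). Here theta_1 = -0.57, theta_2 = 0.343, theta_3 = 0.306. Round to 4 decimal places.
\rho(3) = 0.1992

For an MA(q) process with theta_0 = 1, the autocovariance is
  gamma(k) = sigma^2 * sum_{i=0..q-k} theta_i * theta_{i+k},
and rho(k) = gamma(k) / gamma(0). Sigma^2 cancels.
  numerator   = (1)*(0.306) = 0.306.
  denominator = (1)^2 + (-0.57)^2 + (0.343)^2 + (0.306)^2 = 1.536185.
  rho(3) = 0.306 / 1.536185 = 0.1992.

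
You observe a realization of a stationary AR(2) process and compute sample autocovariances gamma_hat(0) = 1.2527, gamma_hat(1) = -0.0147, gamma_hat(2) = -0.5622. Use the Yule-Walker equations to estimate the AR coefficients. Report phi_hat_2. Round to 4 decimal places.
\hat\phi_{2} = -0.4490

The Yule-Walker equations for an AR(p) process read, in matrix form,
  Gamma_p phi = r_p,   with   (Gamma_p)_{ij} = gamma(|i - j|),
                       (r_p)_i = gamma(i),   i,j = 1..p.
Substitute the sample gammas (Toeplitz matrix and right-hand side of size 2):
  Gamma_p = [[1.2527, -0.0147], [-0.0147, 1.2527]]
  r_p     = [-0.0147, -0.5622]
Written out:
  1.2527 phi_1 - 0.0147 phi_2 = -0.0147
  -0.0147 phi_1 + 1.2527 phi_2 = -0.5622
Solve by Cramer's rule:
  det = gamma(0)^2 - gamma(1)^2 = (1.2527)^2 - (-0.0147)^2 = 1.56925729 - 0.00021609 = 1.5690412
  phi_hat_1 = [gamma(1) gamma(0) - gamma(1) gamma(2)] / det = [(-0.0147)(1.2527) - (-0.0147)(-0.5622)] / 1.5690412 = -0.02667903 / 1.5690412 = -0.017
  phi_hat_2 = [gamma(0) gamma(2) - gamma(1)^2] / det = [(1.2527)(-0.5622) - (-0.0147)^2] / 1.5690412 = -0.70448403 / 1.5690412 = -0.449
So phi_hat = [-0.0170, -0.4490].
Therefore phi_hat_2 = -0.4490.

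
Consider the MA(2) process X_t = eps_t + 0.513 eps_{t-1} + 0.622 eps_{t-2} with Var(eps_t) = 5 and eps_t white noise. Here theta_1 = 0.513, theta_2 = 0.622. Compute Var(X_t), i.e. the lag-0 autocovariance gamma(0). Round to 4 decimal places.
\gamma(0) = 8.2503

For an MA(q) process X_t = eps_t + sum_i theta_i eps_{t-i} with
Var(eps_t) = sigma^2, the variance is
  gamma(0) = sigma^2 * (1 + sum_i theta_i^2).
  sum_i theta_i^2 = (0.513)^2 + (0.622)^2 = 0.263169 + 0.386884 = 0.650053.
  gamma(0) = 5 * (1 + 0.650053) = 5 * 1.650053 = 8.250265, which rounds to 8.2503.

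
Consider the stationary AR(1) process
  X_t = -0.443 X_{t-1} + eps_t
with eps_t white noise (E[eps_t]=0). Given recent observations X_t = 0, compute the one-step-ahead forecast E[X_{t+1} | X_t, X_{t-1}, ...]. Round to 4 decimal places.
E[X_{t+1} \mid \mathcal F_t] = 0.0000

For an AR(p) model X_t = c + sum_i phi_i X_{t-i} + eps_t, the
one-step-ahead conditional mean is
  E[X_{t+1} | X_t, ...] = c + sum_i phi_i X_{t+1-i}.
Substitute known values:
  E[X_{t+1} | ...] = (-0.443) * (0)
                   = 0.0000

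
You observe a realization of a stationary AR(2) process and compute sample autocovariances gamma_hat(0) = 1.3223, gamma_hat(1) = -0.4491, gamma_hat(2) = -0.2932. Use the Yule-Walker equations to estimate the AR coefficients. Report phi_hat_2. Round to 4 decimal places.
\hat\phi_{2} = -0.3810

The Yule-Walker equations for an AR(p) process read, in matrix form,
  Gamma_p phi = r_p,   with   (Gamma_p)_{ij} = gamma(|i - j|),
                       (r_p)_i = gamma(i),   i,j = 1..p.
Substitute the sample gammas (Toeplitz matrix and right-hand side of size 2):
  Gamma_p = [[1.3223, -0.4491], [-0.4491, 1.3223]]
  r_p     = [-0.4491, -0.2932]
Written out:
  1.3223 phi_1 - 0.4491 phi_2 = -0.4491
  -0.4491 phi_1 + 1.3223 phi_2 = -0.2932
Solve by Cramer's rule:
  det = gamma(0)^2 - gamma(1)^2 = (1.3223)^2 - (-0.4491)^2 = 1.74847729 - 0.20169081 = 1.54678648
  phi_hat_1 = [gamma(1) gamma(0) - gamma(1) gamma(2)] / det = [(-0.4491)(1.3223) - (-0.4491)(-0.2932)] / 1.54678648 = -0.72552105 / 1.54678648 = -0.4691
  phi_hat_2 = [gamma(0) gamma(2) - gamma(1)^2] / det = [(1.3223)(-0.2932) - (-0.4491)^2] / 1.54678648 = -0.58938917 / 1.54678648 = -0.381
So phi_hat = [-0.4691, -0.3810].
Therefore phi_hat_2 = -0.3810.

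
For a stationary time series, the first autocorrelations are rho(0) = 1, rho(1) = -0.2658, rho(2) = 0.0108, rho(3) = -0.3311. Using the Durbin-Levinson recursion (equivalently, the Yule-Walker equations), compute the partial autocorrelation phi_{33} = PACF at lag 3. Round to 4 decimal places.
\phi_{33} = -0.3729

The PACF at lag k is phi_{kk}, the last component of the solution
to the Yule-Walker system G_k phi = r_k where
  (G_k)_{ij} = rho(|i - j|), (r_k)_i = rho(i), i,j = 1..k.
Equivalently, Durbin-Levinson gives phi_{kk} iteratively:
  phi_{11} = rho(1)
  phi_{kk} = [rho(k) - sum_{j=1..k-1} phi_{k-1,j} rho(k-j)]
            / [1 - sum_{j=1..k-1} phi_{k-1,j} rho(j)],
  phi_{k,j} = phi_{k-1,j} - phi_{kk} phi_{k-1,k-j},  j = 1..k-1.
Step k = 1:
  phi_11 = rho(1) = -0.2658.
Step k = 2:
  phi_22 = [rho(2) - phi_11 rho(1)] / [1 - phi_11 rho(1)] = [0.0108 - (-0.2658)(-0.2658)] / [1 - (-0.2658)(-0.2658)]
         = -0.05984964 / 0.92935036 = -0.064399.
  Update: phi_21 = phi_11 - phi_22 phi_11 = -0.2658 - (-0.064399)(-0.2658) = -0.282917.
Step k = 3:
  phi_33 = [rho(3) - phi_21 rho(2) - phi_22 rho(1)] / [1 - phi_21 rho(1) - phi_22 rho(2)]
    numerator   = -0.3311 - (-0.282917)(0.0108) - (-0.064399)(-0.2658) = -0.34516186
    denominator = 1 - (-0.282917)(-0.2658) - (-0.064399)(0.0108) = 0.92549608
  phi_33 = -0.34516186 / 0.92549608 = -0.3729.
Therefore phi_{33} = -0.3729.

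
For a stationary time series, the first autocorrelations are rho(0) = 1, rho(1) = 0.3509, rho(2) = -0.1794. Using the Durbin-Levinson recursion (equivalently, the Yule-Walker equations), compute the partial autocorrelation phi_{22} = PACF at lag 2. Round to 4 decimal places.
\phi_{22} = -0.3450

The PACF at lag k is phi_{kk}, the last component of the solution
to the Yule-Walker system G_k phi = r_k where
  (G_k)_{ij} = rho(|i - j|), (r_k)_i = rho(i), i,j = 1..k.
Equivalently, Durbin-Levinson gives phi_{kk} iteratively:
  phi_{11} = rho(1)
  phi_{kk} = [rho(k) - sum_{j=1..k-1} phi_{k-1,j} rho(k-j)]
            / [1 - sum_{j=1..k-1} phi_{k-1,j} rho(j)],
  phi_{k,j} = phi_{k-1,j} - phi_{kk} phi_{k-1,k-j},  j = 1..k-1.
Step k = 1:
  phi_11 = rho(1) = 0.3509.
Step k = 2:
  phi_22 = [rho(2) - phi_11 rho(1)] / [1 - phi_11 rho(1)] = [-0.1794 - (0.3509)(0.3509)] / [1 - (0.3509)(0.3509)]
         = -0.30253081 / 0.87686919 = -0.345.
Therefore phi_{22} = -0.3450.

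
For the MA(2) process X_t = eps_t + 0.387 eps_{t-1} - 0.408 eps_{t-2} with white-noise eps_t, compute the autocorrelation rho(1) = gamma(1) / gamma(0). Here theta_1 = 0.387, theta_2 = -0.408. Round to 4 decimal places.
\rho(1) = 0.1741

For an MA(q) process with theta_0 = 1, the autocovariance is
  gamma(k) = sigma^2 * sum_{i=0..q-k} theta_i * theta_{i+k},
and rho(k) = gamma(k) / gamma(0). Sigma^2 cancels.
  numerator   = (1)*(0.387) + (0.387)*(-0.408) = 0.229104.
  denominator = (1)^2 + (0.387)^2 + (-0.408)^2 = 1.316233.
  rho(1) = 0.229104 / 1.316233 = 0.1741.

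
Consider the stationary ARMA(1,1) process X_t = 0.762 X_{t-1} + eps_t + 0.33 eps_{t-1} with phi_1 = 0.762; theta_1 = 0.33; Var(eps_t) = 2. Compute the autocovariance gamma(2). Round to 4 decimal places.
\gamma(2) = 4.9664

Multiply the model equation by X_{t-k} and take expectations. With theta_0 = psi_0 = 1 and psi_j the MA(infinity) weights, this gives
  gamma(k) - sum_i phi_i gamma(k-i) = c_k,
  c_k = sigma^2 * sum_{j=k..q} theta_j psi_{j-k}   (c_k = 0 for k > q),
using gamma(-m) = gamma(m).
psi-weights needed (psi_j = theta_j + sum_i phi_i psi_{j-i}):
  psi_1 = theta_1 + phi_1 = 0.33 + (0.762) = 1.092
Right-hand sides:
  c_0 = sigma^2 (1 + theta_1 psi_1) = 2 * (1 + (0.33)(1.092)) = 2 * 1.36036 = 2.72072
  c_1 = sigma^2 theta_1 = 2 * (0.33) = 0.66
  c_2 = 0
Equations for k = 0 and k = 1 (AR order 1):
  gamma(0) = phi_1 gamma(1) + c_0
  gamma(1) = phi_1 gamma(0) + c_1
Substituting the second into the first: gamma(0) (1 - phi_1^2) = c_0 + phi_1 c_1, so
  gamma(0) = (c_0 + phi_1 c_1) / (1 - phi_1^2) = (2.72072 + (0.762)(0.66)) / (1 - (0.762)^2) = 3.22364 / 0.419356 = 7.68712.
  gamma(1) = phi_1 gamma(0) + c_1 = (0.762)(7.68712) + (0.66) = 6.517586.
For k = 2 (> q): gamma(2) = phi_1 gamma(1) = (0.762)(6.517586) = 4.9664.
Therefore gamma(2) = 4.9664 (to 4 decimal places).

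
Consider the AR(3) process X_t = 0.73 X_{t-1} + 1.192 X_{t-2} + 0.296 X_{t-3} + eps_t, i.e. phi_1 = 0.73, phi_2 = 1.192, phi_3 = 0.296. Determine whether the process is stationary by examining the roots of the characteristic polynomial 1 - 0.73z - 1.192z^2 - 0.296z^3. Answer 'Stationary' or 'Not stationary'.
\text{Not stationary}

The AR(p) characteristic polynomial is P(z) = 1 - 0.73z - 1.192z^2 - 0.296z^3.
Stationarity requires all roots to lie outside the unit circle, i.e. |z| > 1 for every root.
Degree 3: look for a simple real root z0 first, then factor out (1 - z/z0) and solve the remaining quadratic.
Testing z0 = -2.5: P(-2.5) = 1 + (-0.73)(-2.5) + (-1.192)(-2.5)^2 + (-0.296)(-2.5)^3
  = 1 + (1.825) + (-7.45) + (4.625) = 0.  So z_0 = -2.5 is a root, |z_0| = 2.5.
Divide out the factor (1 + 0.4 z) = (1 - z/z0) (since 1/z0 = -0.4):
  P(z) = (1 + 0.4 z)(1 + (-1.13) z + (-0.74) z^2)
  [check: z-coef -1.13 - (-0.4) = -0.73; z^2-coef -0.74 - (-0.4)(-1.13) = -1.192; z^3-coef -(-0.4)(-0.74) = -0.296.]
Remaining roots from the quadratic factor 1 + (-1.13) z + (-0.74) z^2:
  Set 1 + (-1.13) z + (-0.74) z^2 = 0, i.e. a z^2 + b z + c = 0 with a = -0.74, b = -1.13, c = 1.
  Discriminant D = b^2 - 4ac = (-1.13)^2 - 4*(-0.74)*1 = 1.2769 - (-2.96) = 4.2369.
  D >= 0, so the roots are real: z = (-b +/- sqrt(D)) / (2a) = (1.13 +/- 2.058373) / (-1.48).
    z_1 = (1.13 + 2.058373) / (-1.48) = -2.1543,   |z_1| = 2.1543.
    z_2 = (1.13 - 2.058373) / (-1.48) = 0.6273,   |z_2| = 0.6273.
Moduli of all roots: 2.5000, 2.1543, 0.6273.
All moduli strictly greater than 1? No.
Verdict: Not stationary.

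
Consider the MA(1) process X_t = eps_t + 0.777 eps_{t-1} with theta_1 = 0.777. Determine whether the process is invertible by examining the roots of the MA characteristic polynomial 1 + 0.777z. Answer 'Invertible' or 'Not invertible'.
\text{Invertible}

The MA(q) characteristic polynomial is P(z) = 1 + 0.777z.
Invertibility requires all roots to lie outside the unit circle, i.e. |z| > 1 for every root.
This is linear in z: 1 + (0.777) z = 0  =>  z = -1/(0.777) = -1.287001,  |z| = 1.287001.
Moduli of all roots: 1.2870.
All moduli strictly greater than 1? Yes.
Verdict: Invertible.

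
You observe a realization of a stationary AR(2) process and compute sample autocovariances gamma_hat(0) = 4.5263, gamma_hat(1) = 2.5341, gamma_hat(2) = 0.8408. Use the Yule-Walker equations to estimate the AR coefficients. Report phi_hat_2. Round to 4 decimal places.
\hat\phi_{2} = -0.1860

The Yule-Walker equations for an AR(p) process read, in matrix form,
  Gamma_p phi = r_p,   with   (Gamma_p)_{ij} = gamma(|i - j|),
                       (r_p)_i = gamma(i),   i,j = 1..p.
Substitute the sample gammas (Toeplitz matrix and right-hand side of size 2):
  Gamma_p = [[4.5263, 2.5341], [2.5341, 4.5263]]
  r_p     = [2.5341, 0.8408]
Written out:
  4.5263 phi_1 + 2.5341 phi_2 = 2.5341
  2.5341 phi_1 + 4.5263 phi_2 = 0.8408
Solve by Cramer's rule:
  det = gamma(0)^2 - gamma(1)^2 = (4.5263)^2 - (2.5341)^2 = 20.48739169 - 6.42166281 = 14.06572888
  phi_hat_1 = [gamma(1) gamma(0) - gamma(1) gamma(2)] / det = [(2.5341)(4.5263) - (2.5341)(0.8408)] / 14.06572888 = 9.33942555 / 14.06572888 = 0.664
  phi_hat_2 = [gamma(0) gamma(2) - gamma(1)^2] / det = [(4.5263)(0.8408) - (2.5341)^2] / 14.06572888 = -2.61594977 / 14.06572888 = -0.186
So phi_hat = [0.6640, -0.1860].
Therefore phi_hat_2 = -0.1860.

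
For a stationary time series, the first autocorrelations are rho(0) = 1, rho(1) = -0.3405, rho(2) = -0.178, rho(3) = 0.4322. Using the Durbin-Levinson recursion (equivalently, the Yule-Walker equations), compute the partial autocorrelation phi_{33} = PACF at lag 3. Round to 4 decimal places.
\phi_{33} = 0.3030

The PACF at lag k is phi_{kk}, the last component of the solution
to the Yule-Walker system G_k phi = r_k where
  (G_k)_{ij} = rho(|i - j|), (r_k)_i = rho(i), i,j = 1..k.
Equivalently, Durbin-Levinson gives phi_{kk} iteratively:
  phi_{11} = rho(1)
  phi_{kk} = [rho(k) - sum_{j=1..k-1} phi_{k-1,j} rho(k-j)]
            / [1 - sum_{j=1..k-1} phi_{k-1,j} rho(j)],
  phi_{k,j} = phi_{k-1,j} - phi_{kk} phi_{k-1,k-j},  j = 1..k-1.
Step k = 1:
  phi_11 = rho(1) = -0.3405.
Step k = 2:
  phi_22 = [rho(2) - phi_11 rho(1)] / [1 - phi_11 rho(1)] = [-0.178 - (-0.3405)(-0.3405)] / [1 - (-0.3405)(-0.3405)]
         = -0.29394025 / 0.88405975 = -0.332489.
  Update: phi_21 = phi_11 - phi_22 phi_11 = -0.3405 - (-0.332489)(-0.3405) = -0.453713.
Step k = 3:
  phi_33 = [rho(3) - phi_21 rho(2) - phi_22 rho(1)] / [1 - phi_21 rho(1) - phi_22 rho(2)]
    numerator   = 0.4322 - (-0.453713)(-0.178) - (-0.332489)(-0.3405) = 0.23822662
    denominator = 1 - (-0.453713)(-0.3405) - (-0.332489)(-0.178) = 0.78632781
  phi_33 = 0.23822662 / 0.78632781 = 0.303.
Therefore phi_{33} = 0.3030.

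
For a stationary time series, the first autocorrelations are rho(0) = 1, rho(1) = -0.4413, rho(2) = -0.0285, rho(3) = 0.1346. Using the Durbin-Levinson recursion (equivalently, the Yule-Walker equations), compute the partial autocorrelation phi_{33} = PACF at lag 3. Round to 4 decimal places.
\phi_{33} = -0.0051

The PACF at lag k is phi_{kk}, the last component of the solution
to the Yule-Walker system G_k phi = r_k where
  (G_k)_{ij} = rho(|i - j|), (r_k)_i = rho(i), i,j = 1..k.
Equivalently, Durbin-Levinson gives phi_{kk} iteratively:
  phi_{11} = rho(1)
  phi_{kk} = [rho(k) - sum_{j=1..k-1} phi_{k-1,j} rho(k-j)]
            / [1 - sum_{j=1..k-1} phi_{k-1,j} rho(j)],
  phi_{k,j} = phi_{k-1,j} - phi_{kk} phi_{k-1,k-j},  j = 1..k-1.
Step k = 1:
  phi_11 = rho(1) = -0.4413.
Step k = 2:
  phi_22 = [rho(2) - phi_11 rho(1)] / [1 - phi_11 rho(1)] = [-0.0285 - (-0.4413)(-0.4413)] / [1 - (-0.4413)(-0.4413)]
         = -0.22324569 / 0.80525431 = -0.277236.
  Update: phi_21 = phi_11 - phi_22 phi_11 = -0.4413 - (-0.277236)(-0.4413) = -0.563644.
Step k = 3:
  phi_33 = [rho(3) - phi_21 rho(2) - phi_22 rho(1)] / [1 - phi_21 rho(1) - phi_22 rho(2)]
    numerator   = 0.1346 - (-0.563644)(-0.0285) - (-0.277236)(-0.4413) = -0.00380822
    denominator = 1 - (-0.563644)(-0.4413) - (-0.277236)(-0.0285) = 0.74336251
  phi_33 = -0.00380822 / 0.74336251 = -0.0051.
Therefore phi_{33} = -0.0051.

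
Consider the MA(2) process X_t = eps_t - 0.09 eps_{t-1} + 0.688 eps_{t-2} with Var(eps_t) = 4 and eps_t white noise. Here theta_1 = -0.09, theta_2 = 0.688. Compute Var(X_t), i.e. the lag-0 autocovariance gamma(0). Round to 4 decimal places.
\gamma(0) = 5.9258

For an MA(q) process X_t = eps_t + sum_i theta_i eps_{t-i} with
Var(eps_t) = sigma^2, the variance is
  gamma(0) = sigma^2 * (1 + sum_i theta_i^2).
  sum_i theta_i^2 = (-0.09)^2 + (0.688)^2 = 0.0081 + 0.473344 = 0.481444.
  gamma(0) = 4 * (1 + 0.481444) = 4 * 1.481444 = 5.925776, which rounds to 5.9258.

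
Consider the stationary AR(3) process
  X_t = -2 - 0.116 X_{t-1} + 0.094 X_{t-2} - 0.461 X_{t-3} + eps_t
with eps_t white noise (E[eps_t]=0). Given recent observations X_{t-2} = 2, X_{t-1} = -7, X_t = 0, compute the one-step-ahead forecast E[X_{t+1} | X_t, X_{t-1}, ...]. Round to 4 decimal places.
E[X_{t+1} \mid \mathcal F_t] = -3.5800

For an AR(p) model X_t = c + sum_i phi_i X_{t-i} + eps_t, the
one-step-ahead conditional mean is
  E[X_{t+1} | X_t, ...] = c + sum_i phi_i X_{t+1-i}.
Substitute known values:
  E[X_{t+1} | ...] = -2 + (-0.116) * (0) + (0.094) * (-7) + (-0.461) * (2)
                   = -3.5800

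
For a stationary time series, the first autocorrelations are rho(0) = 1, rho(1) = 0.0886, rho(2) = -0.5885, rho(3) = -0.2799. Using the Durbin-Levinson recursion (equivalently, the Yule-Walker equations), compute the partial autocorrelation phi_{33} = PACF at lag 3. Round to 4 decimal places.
\phi_{33} = -0.2259

The PACF at lag k is phi_{kk}, the last component of the solution
to the Yule-Walker system G_k phi = r_k where
  (G_k)_{ij} = rho(|i - j|), (r_k)_i = rho(i), i,j = 1..k.
Equivalently, Durbin-Levinson gives phi_{kk} iteratively:
  phi_{11} = rho(1)
  phi_{kk} = [rho(k) - sum_{j=1..k-1} phi_{k-1,j} rho(k-j)]
            / [1 - sum_{j=1..k-1} phi_{k-1,j} rho(j)],
  phi_{k,j} = phi_{k-1,j} - phi_{kk} phi_{k-1,k-j},  j = 1..k-1.
Step k = 1:
  phi_11 = rho(1) = 0.0886.
Step k = 2:
  phi_22 = [rho(2) - phi_11 rho(1)] / [1 - phi_11 rho(1)] = [-0.5885 - (0.0886)(0.0886)] / [1 - (0.0886)(0.0886)]
         = -0.59634996 / 0.99215004 = -0.601068.
  Update: phi_21 = phi_11 - phi_22 phi_11 = 0.0886 - (-0.601068)(0.0886) = 0.141855.
Step k = 3:
  phi_33 = [rho(3) - phi_21 rho(2) - phi_22 rho(1)] / [1 - phi_21 rho(1) - phi_22 rho(2)]
    numerator   = -0.2799 - (0.141855)(-0.5885) - (-0.601068)(0.0886) = -0.14316388
    denominator = 1 - (0.141855)(0.0886) - (-0.601068)(-0.5885) = 0.63370297
  phi_33 = -0.14316388 / 0.63370297 = -0.2259.
Therefore phi_{33} = -0.2259.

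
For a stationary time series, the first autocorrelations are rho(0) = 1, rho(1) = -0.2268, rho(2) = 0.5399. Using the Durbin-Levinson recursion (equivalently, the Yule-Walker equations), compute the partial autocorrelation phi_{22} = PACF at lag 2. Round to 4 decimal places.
\phi_{22} = 0.5149

The PACF at lag k is phi_{kk}, the last component of the solution
to the Yule-Walker system G_k phi = r_k where
  (G_k)_{ij} = rho(|i - j|), (r_k)_i = rho(i), i,j = 1..k.
Equivalently, Durbin-Levinson gives phi_{kk} iteratively:
  phi_{11} = rho(1)
  phi_{kk} = [rho(k) - sum_{j=1..k-1} phi_{k-1,j} rho(k-j)]
            / [1 - sum_{j=1..k-1} phi_{k-1,j} rho(j)],
  phi_{k,j} = phi_{k-1,j} - phi_{kk} phi_{k-1,k-j},  j = 1..k-1.
Step k = 1:
  phi_11 = rho(1) = -0.2268.
Step k = 2:
  phi_22 = [rho(2) - phi_11 rho(1)] / [1 - phi_11 rho(1)] = [0.5399 - (-0.2268)(-0.2268)] / [1 - (-0.2268)(-0.2268)]
         = 0.48846176 / 0.94856176 = 0.5149.
Therefore phi_{22} = 0.5149.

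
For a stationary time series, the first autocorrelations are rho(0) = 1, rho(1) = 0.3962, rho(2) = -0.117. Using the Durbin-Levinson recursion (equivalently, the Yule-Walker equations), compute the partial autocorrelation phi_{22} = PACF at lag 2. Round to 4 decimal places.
\phi_{22} = -0.3250

The PACF at lag k is phi_{kk}, the last component of the solution
to the Yule-Walker system G_k phi = r_k where
  (G_k)_{ij} = rho(|i - j|), (r_k)_i = rho(i), i,j = 1..k.
Equivalently, Durbin-Levinson gives phi_{kk} iteratively:
  phi_{11} = rho(1)
  phi_{kk} = [rho(k) - sum_{j=1..k-1} phi_{k-1,j} rho(k-j)]
            / [1 - sum_{j=1..k-1} phi_{k-1,j} rho(j)],
  phi_{k,j} = phi_{k-1,j} - phi_{kk} phi_{k-1,k-j},  j = 1..k-1.
Step k = 1:
  phi_11 = rho(1) = 0.3962.
Step k = 2:
  phi_22 = [rho(2) - phi_11 rho(1)] / [1 - phi_11 rho(1)] = [-0.117 - (0.3962)(0.3962)] / [1 - (0.3962)(0.3962)]
         = -0.27397444 / 0.84302556 = -0.325.
Therefore phi_{22} = -0.3250.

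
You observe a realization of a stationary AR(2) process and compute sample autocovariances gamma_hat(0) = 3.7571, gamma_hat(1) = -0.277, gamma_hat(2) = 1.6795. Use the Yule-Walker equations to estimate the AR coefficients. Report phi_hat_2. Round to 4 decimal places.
\hat\phi_{2} = 0.4440

The Yule-Walker equations for an AR(p) process read, in matrix form,
  Gamma_p phi = r_p,   with   (Gamma_p)_{ij} = gamma(|i - j|),
                       (r_p)_i = gamma(i),   i,j = 1..p.
Substitute the sample gammas (Toeplitz matrix and right-hand side of size 2):
  Gamma_p = [[3.7571, -0.277], [-0.277, 3.7571]]
  r_p     = [-0.277, 1.6795]
Written out:
  3.7571 phi_1 - 0.277 phi_2 = -0.277
  -0.277 phi_1 + 3.7571 phi_2 = 1.6795
Solve by Cramer's rule:
  det = gamma(0)^2 - gamma(1)^2 = (3.7571)^2 - (-0.277)^2 = 14.11580041 - 0.076729 = 14.03907141
  phi_hat_1 = [gamma(1) gamma(0) - gamma(1) gamma(2)] / det = [(-0.277)(3.7571) - (-0.277)(1.6795)] / 14.03907141 = -0.5754952 / 14.03907141 = -0.041
  phi_hat_2 = [gamma(0) gamma(2) - gamma(1)^2] / det = [(3.7571)(1.6795) - (-0.277)^2] / 14.03907141 = 6.23332045 / 14.03907141 = 0.444
So phi_hat = [-0.0410, 0.4440].
Therefore phi_hat_2 = 0.4440.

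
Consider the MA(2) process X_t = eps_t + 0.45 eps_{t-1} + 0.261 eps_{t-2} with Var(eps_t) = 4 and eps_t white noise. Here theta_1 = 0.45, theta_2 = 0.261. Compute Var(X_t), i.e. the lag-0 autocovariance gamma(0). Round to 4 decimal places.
\gamma(0) = 5.0825

For an MA(q) process X_t = eps_t + sum_i theta_i eps_{t-i} with
Var(eps_t) = sigma^2, the variance is
  gamma(0) = sigma^2 * (1 + sum_i theta_i^2).
  sum_i theta_i^2 = (0.45)^2 + (0.261)^2 = 0.2025 + 0.068121 = 0.270621.
  gamma(0) = 4 * (1 + 0.270621) = 4 * 1.270621 = 5.082484, which rounds to 5.0825.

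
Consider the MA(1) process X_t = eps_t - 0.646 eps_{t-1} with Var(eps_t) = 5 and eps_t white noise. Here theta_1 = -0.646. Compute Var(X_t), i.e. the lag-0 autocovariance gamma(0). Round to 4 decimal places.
\gamma(0) = 7.0866

For an MA(q) process X_t = eps_t + sum_i theta_i eps_{t-i} with
Var(eps_t) = sigma^2, the variance is
  gamma(0) = sigma^2 * (1 + sum_i theta_i^2).
  sum_i theta_i^2 = (-0.646)^2 = 0.417316.
  gamma(0) = 5 * (1 + 0.417316) = 5 * 1.417316 = 7.08658, which rounds to 7.0866.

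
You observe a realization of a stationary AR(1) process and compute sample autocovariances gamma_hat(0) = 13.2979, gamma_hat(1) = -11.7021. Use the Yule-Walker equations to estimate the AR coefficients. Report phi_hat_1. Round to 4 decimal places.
\hat\phi_{1} = -0.8800

The Yule-Walker equations for an AR(p) process read, in matrix form,
  Gamma_p phi = r_p,   with   (Gamma_p)_{ij} = gamma(|i - j|),
                       (r_p)_i = gamma(i),   i,j = 1..p.
Substitute the sample gammas (Toeplitz matrix and right-hand side of size 1):
  Gamma_p = [[13.2979]]
  r_p     = [-11.7021]
With p = 1 this is the single equation gamma(0) phi_1 = gamma(1):
  phi_hat_1 = gamma(1) / gamma(0) = -11.7021 / 13.2979 = -0.8800.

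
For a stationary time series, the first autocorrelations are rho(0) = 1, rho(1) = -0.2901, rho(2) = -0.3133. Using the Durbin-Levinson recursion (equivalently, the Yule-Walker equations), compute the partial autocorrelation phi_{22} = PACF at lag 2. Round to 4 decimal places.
\phi_{22} = -0.4340

The PACF at lag k is phi_{kk}, the last component of the solution
to the Yule-Walker system G_k phi = r_k where
  (G_k)_{ij} = rho(|i - j|), (r_k)_i = rho(i), i,j = 1..k.
Equivalently, Durbin-Levinson gives phi_{kk} iteratively:
  phi_{11} = rho(1)
  phi_{kk} = [rho(k) - sum_{j=1..k-1} phi_{k-1,j} rho(k-j)]
            / [1 - sum_{j=1..k-1} phi_{k-1,j} rho(j)],
  phi_{k,j} = phi_{k-1,j} - phi_{kk} phi_{k-1,k-j},  j = 1..k-1.
Step k = 1:
  phi_11 = rho(1) = -0.2901.
Step k = 2:
  phi_22 = [rho(2) - phi_11 rho(1)] / [1 - phi_11 rho(1)] = [-0.3133 - (-0.2901)(-0.2901)] / [1 - (-0.2901)(-0.2901)]
         = -0.39745801 / 0.91584199 = -0.434.
Therefore phi_{22} = -0.4340.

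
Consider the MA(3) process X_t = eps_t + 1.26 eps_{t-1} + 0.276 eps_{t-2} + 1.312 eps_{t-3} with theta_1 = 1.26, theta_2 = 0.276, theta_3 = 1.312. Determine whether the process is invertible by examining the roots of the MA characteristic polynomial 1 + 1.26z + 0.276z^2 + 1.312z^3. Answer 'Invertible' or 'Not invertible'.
\text{Not invertible}

The MA(q) characteristic polynomial is P(z) = 1 + 1.26z + 0.276z^2 + 1.312z^3.
Invertibility requires all roots to lie outside the unit circle, i.e. |z| > 1 for every root.
Degree 3: look for a simple real root z0 first, then factor out (1 - z/z0) and solve the remaining quadratic.
Testing z0 = -0.625: P(-0.625) = 1 + (1.26)(-0.625) + (0.276)(-0.625)^2 + (1.312)(-0.625)^3
  = 1 + (-0.7875) + (0.107813) + (-0.320312) = 0.  So z_0 = -0.625 is a root, |z_0| = 0.625.
Divide out the factor (1 + 1.6 z) = (1 - z/z0) (since 1/z0 = -1.6):
  P(z) = (1 + 1.6 z)(1 + (-0.34) z + (0.82) z^2)
  [check: z-coef -0.34 - (-1.6) = 1.26; z^2-coef 0.82 - (-1.6)(-0.34) = 0.276; z^3-coef -(-1.6)(0.82) = 1.312.]
Remaining roots from the quadratic factor 1 + (-0.34) z + (0.82) z^2:
  Set 1 + (-0.34) z + (0.82) z^2 = 0, i.e. a z^2 + b z + c = 0 with a = 0.82, b = -0.34, c = 1.
  Discriminant D = b^2 - 4ac = (-0.34)^2 - 4*(0.82)*1 = 0.1156 - (3.28) = -3.1644.
  D < 0, so the roots are the complex-conjugate pair z = (-b +/- i sqrt(-D)) / (2a) = 0.2073 +/- 1.0847i.
  For a conjugate pair |z|^2 = z * conj(z) = (product of roots) = c/a = 1/(0.82) = 1.219512, so |z| = sqrt(1.219512) = 1.1043 for both roots.
Moduli of all roots: 0.6250, 1.1043, 1.1043.
All moduli strictly greater than 1? No.
Verdict: Not invertible.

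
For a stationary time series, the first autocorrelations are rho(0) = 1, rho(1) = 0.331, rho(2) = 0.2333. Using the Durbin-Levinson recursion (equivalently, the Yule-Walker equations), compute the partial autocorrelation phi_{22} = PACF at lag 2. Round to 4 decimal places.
\phi_{22} = 0.1390

The PACF at lag k is phi_{kk}, the last component of the solution
to the Yule-Walker system G_k phi = r_k where
  (G_k)_{ij} = rho(|i - j|), (r_k)_i = rho(i), i,j = 1..k.
Equivalently, Durbin-Levinson gives phi_{kk} iteratively:
  phi_{11} = rho(1)
  phi_{kk} = [rho(k) - sum_{j=1..k-1} phi_{k-1,j} rho(k-j)]
            / [1 - sum_{j=1..k-1} phi_{k-1,j} rho(j)],
  phi_{k,j} = phi_{k-1,j} - phi_{kk} phi_{k-1,k-j},  j = 1..k-1.
Step k = 1:
  phi_11 = rho(1) = 0.331.
Step k = 2:
  phi_22 = [rho(2) - phi_11 rho(1)] / [1 - phi_11 rho(1)] = [0.2333 - (0.331)(0.331)] / [1 - (0.331)(0.331)]
         = 0.123739 / 0.890439 = 0.139.
Therefore phi_{22} = 0.1390.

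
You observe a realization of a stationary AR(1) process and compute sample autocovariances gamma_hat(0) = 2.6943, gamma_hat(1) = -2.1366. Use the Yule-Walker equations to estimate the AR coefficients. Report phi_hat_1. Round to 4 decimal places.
\hat\phi_{1} = -0.7930

The Yule-Walker equations for an AR(p) process read, in matrix form,
  Gamma_p phi = r_p,   with   (Gamma_p)_{ij} = gamma(|i - j|),
                       (r_p)_i = gamma(i),   i,j = 1..p.
Substitute the sample gammas (Toeplitz matrix and right-hand side of size 1):
  Gamma_p = [[2.6943]]
  r_p     = [-2.1366]
With p = 1 this is the single equation gamma(0) phi_1 = gamma(1):
  phi_hat_1 = gamma(1) / gamma(0) = -2.1366 / 2.6943 = -0.7930.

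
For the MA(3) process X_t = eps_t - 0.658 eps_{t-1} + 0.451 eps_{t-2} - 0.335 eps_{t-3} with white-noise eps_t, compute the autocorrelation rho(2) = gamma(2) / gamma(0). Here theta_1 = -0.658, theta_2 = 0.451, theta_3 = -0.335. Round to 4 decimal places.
\rho(2) = 0.3840

For an MA(q) process with theta_0 = 1, the autocovariance is
  gamma(k) = sigma^2 * sum_{i=0..q-k} theta_i * theta_{i+k},
and rho(k) = gamma(k) / gamma(0). Sigma^2 cancels.
  numerator   = (1)*(0.451) + (-0.658)*(-0.335) = 0.67143.
  denominator = (1)^2 + (-0.658)^2 + (0.451)^2 + (-0.335)^2 = 1.74859.
  rho(2) = 0.67143 / 1.74859 = 0.3840.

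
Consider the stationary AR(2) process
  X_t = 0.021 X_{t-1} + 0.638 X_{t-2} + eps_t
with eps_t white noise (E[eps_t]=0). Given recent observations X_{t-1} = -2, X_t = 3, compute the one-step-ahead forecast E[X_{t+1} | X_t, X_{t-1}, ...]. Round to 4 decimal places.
E[X_{t+1} \mid \mathcal F_t] = -1.2130

For an AR(p) model X_t = c + sum_i phi_i X_{t-i} + eps_t, the
one-step-ahead conditional mean is
  E[X_{t+1} | X_t, ...] = c + sum_i phi_i X_{t+1-i}.
Substitute known values:
  E[X_{t+1} | ...] = (0.021) * (3) + (0.638) * (-2)
                   = -1.2130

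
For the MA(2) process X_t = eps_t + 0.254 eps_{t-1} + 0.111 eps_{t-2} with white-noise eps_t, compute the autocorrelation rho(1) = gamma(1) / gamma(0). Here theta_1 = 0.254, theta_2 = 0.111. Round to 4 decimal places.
\rho(1) = 0.2621

For an MA(q) process with theta_0 = 1, the autocovariance is
  gamma(k) = sigma^2 * sum_{i=0..q-k} theta_i * theta_{i+k},
and rho(k) = gamma(k) / gamma(0). Sigma^2 cancels.
  numerator   = (1)*(0.254) + (0.254)*(0.111) = 0.282194.
  denominator = (1)^2 + (0.254)^2 + (0.111)^2 = 1.076837.
  rho(1) = 0.282194 / 1.076837 = 0.2621.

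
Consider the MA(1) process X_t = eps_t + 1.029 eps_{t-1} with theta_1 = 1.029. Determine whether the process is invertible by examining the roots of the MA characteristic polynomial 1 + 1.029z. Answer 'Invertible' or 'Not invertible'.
\text{Not invertible}

The MA(q) characteristic polynomial is P(z) = 1 + 1.029z.
Invertibility requires all roots to lie outside the unit circle, i.e. |z| > 1 for every root.
This is linear in z: 1 + (1.029) z = 0  =>  z = -1/(1.029) = -0.971817,  |z| = 0.971817.
Moduli of all roots: 0.9718.
All moduli strictly greater than 1? No.
Verdict: Not invertible.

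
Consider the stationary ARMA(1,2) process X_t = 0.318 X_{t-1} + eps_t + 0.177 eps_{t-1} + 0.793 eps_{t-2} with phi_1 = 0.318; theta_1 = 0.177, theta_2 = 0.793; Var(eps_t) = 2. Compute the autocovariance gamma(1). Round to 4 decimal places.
\gamma(1) = 2.5700

Multiply the model equation by X_{t-k} and take expectations. With theta_0 = psi_0 = 1 and psi_j the MA(infinity) weights, this gives
  gamma(k) - sum_i phi_i gamma(k-i) = c_k,
  c_k = sigma^2 * sum_{j=k..q} theta_j psi_{j-k}   (c_k = 0 for k > q),
using gamma(-m) = gamma(m).
psi-weights needed (psi_j = theta_j + sum_i phi_i psi_{j-i}):
  psi_1 = theta_1 + phi_1 = 0.177 + (0.318) = 0.495
  psi_2 = theta_2 + phi_1 psi_1 = 0.793 + (0.318)(0.495) = 0.95041
Right-hand sides:
  c_0 = sigma^2 (1 + theta_1 psi_1 + theta_2 psi_2) = 2 * (1 + (0.177)(0.495) + (0.793)(0.95041)) = 2 * 1.84129 = 3.68258
  c_1 = sigma^2 (theta_1 + theta_2 psi_1) = 2 * (0.177 + (0.793)(0.495)) = 1.13907
  c_2 = sigma^2 theta_2 = 2 * (0.793) = 1.586
Equations for k = 0 and k = 1 (AR order 1):
  gamma(0) = phi_1 gamma(1) + c_0
  gamma(1) = phi_1 gamma(0) + c_1
Substituting the second into the first: gamma(0) (1 - phi_1^2) = c_0 + phi_1 c_1, so
  gamma(0) = (c_0 + phi_1 c_1) / (1 - phi_1^2) = (3.68258 + (0.318)(1.13907)) / (1 - (0.318)^2) = 4.044805 / 0.898876 = 4.499847.
  gamma(1) = phi_1 gamma(0) + c_1 = (0.318)(4.499847) + (1.13907) = 2.570021.
Therefore gamma(1) = 2.5700 (to 4 decimal places).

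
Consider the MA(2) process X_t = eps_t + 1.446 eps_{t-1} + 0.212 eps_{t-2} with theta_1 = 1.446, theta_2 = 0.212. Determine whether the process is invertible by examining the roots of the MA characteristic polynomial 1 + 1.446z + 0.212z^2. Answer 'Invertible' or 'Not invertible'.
\text{Not invertible}

The MA(q) characteristic polynomial is P(z) = 1 + 1.446z + 0.212z^2.
Invertibility requires all roots to lie outside the unit circle, i.e. |z| > 1 for every root.
Set 1 + (1.446) z + (0.212) z^2 = 0, i.e. a z^2 + b z + c = 0 with a = 0.212, b = 1.446, c = 1.
Discriminant D = b^2 - 4ac = (1.446)^2 - 4*(0.212)*1 = 2.090916 - (0.848) = 1.242916.
D >= 0, so the roots are real: z = (-b +/- sqrt(D)) / (2a) = (-1.446 +/- 1.114861) / (0.424).
  z_1 = (-1.446 + 1.114861) / (0.424) = -0.781,   |z_1| = 0.781.
  z_2 = (-1.446 - 1.114861) / (0.424) = -6.0398,   |z_2| = 6.0398.
Moduli of all roots: 0.7810, 6.0398.
All moduli strictly greater than 1? No.
Verdict: Not invertible.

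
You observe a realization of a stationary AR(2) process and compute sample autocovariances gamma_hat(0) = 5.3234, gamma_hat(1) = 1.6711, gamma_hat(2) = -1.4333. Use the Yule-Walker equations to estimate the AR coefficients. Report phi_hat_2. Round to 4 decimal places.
\hat\phi_{2} = -0.4080

The Yule-Walker equations for an AR(p) process read, in matrix form,
  Gamma_p phi = r_p,   with   (Gamma_p)_{ij} = gamma(|i - j|),
                       (r_p)_i = gamma(i),   i,j = 1..p.
Substitute the sample gammas (Toeplitz matrix and right-hand side of size 2):
  Gamma_p = [[5.3234, 1.6711], [1.6711, 5.3234]]
  r_p     = [1.6711, -1.4333]
Written out:
  5.3234 phi_1 + 1.6711 phi_2 = 1.6711
  1.6711 phi_1 + 5.3234 phi_2 = -1.4333
Solve by Cramer's rule:
  det = gamma(0)^2 - gamma(1)^2 = (5.3234)^2 - (1.6711)^2 = 28.33858756 - 2.79257521 = 25.54601235
  phi_hat_1 = [gamma(1) gamma(0) - gamma(1) gamma(2)] / det = [(1.6711)(5.3234) - (1.6711)(-1.4333)] / 25.54601235 = 11.29112137 / 25.54601235 = 0.442
  phi_hat_2 = [gamma(0) gamma(2) - gamma(1)^2] / det = [(5.3234)(-1.4333) - (1.6711)^2] / 25.54601235 = -10.42260443 / 25.54601235 = -0.408
So phi_hat = [0.4420, -0.4080].
Therefore phi_hat_2 = -0.4080.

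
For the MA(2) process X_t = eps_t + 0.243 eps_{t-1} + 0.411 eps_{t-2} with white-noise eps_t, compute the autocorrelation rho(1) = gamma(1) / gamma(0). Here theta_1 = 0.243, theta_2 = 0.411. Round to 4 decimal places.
\rho(1) = 0.2792

For an MA(q) process with theta_0 = 1, the autocovariance is
  gamma(k) = sigma^2 * sum_{i=0..q-k} theta_i * theta_{i+k},
and rho(k) = gamma(k) / gamma(0). Sigma^2 cancels.
  numerator   = (1)*(0.243) + (0.243)*(0.411) = 0.342873.
  denominator = (1)^2 + (0.243)^2 + (0.411)^2 = 1.22797.
  rho(1) = 0.342873 / 1.22797 = 0.2792.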